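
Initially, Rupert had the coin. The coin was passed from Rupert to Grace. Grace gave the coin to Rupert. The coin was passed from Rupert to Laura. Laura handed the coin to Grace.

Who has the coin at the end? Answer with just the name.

Tracking the coin through each event:
Start: Rupert has the coin.
After event 1: Grace has the coin.
After event 2: Rupert has the coin.
After event 3: Laura has the coin.
After event 4: Grace has the coin.

Answer: Grace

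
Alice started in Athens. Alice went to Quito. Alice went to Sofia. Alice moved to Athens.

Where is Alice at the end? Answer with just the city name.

Answer: Athens

Derivation:
Tracking Alice's location:
Start: Alice is in Athens.
After move 1: Athens -> Quito. Alice is in Quito.
After move 2: Quito -> Sofia. Alice is in Sofia.
After move 3: Sofia -> Athens. Alice is in Athens.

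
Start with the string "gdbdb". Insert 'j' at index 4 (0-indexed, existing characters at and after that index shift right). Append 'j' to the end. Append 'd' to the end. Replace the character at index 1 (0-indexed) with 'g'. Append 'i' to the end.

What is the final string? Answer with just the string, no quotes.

Applying each edit step by step:
Start: "gdbdb"
Op 1 (insert 'j' at idx 4): "gdbdb" -> "gdbdjb"
Op 2 (append 'j'): "gdbdjb" -> "gdbdjbj"
Op 3 (append 'd'): "gdbdjbj" -> "gdbdjbjd"
Op 4 (replace idx 1: 'd' -> 'g'): "gdbdjbjd" -> "ggbdjbjd"
Op 5 (append 'i'): "ggbdjbjd" -> "ggbdjbjdi"

Answer: ggbdjbjdi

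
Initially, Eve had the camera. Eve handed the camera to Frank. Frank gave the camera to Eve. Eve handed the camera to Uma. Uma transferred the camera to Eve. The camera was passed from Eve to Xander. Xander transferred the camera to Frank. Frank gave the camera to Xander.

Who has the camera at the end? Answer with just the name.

Tracking the camera through each event:
Start: Eve has the camera.
After event 1: Frank has the camera.
After event 2: Eve has the camera.
After event 3: Uma has the camera.
After event 4: Eve has the camera.
After event 5: Xander has the camera.
After event 6: Frank has the camera.
After event 7: Xander has the camera.

Answer: Xander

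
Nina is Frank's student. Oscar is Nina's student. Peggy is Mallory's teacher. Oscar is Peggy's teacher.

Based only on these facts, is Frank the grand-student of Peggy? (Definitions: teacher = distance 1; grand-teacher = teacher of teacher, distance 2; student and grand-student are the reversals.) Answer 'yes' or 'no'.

Reconstructing the teacher chain from the given facts:
  Frank -> Nina -> Oscar -> Peggy -> Mallory
(each arrow means 'teacher of the next')
Positions in the chain (0 = top):
  position of Frank: 0
  position of Nina: 1
  position of Oscar: 2
  position of Peggy: 3
  position of Mallory: 4

Frank is at position 0, Peggy is at position 3; signed distance (j - i) = 3.
'grand-student' requires j - i = -2. Actual distance is 3, so the relation does NOT hold.

Answer: no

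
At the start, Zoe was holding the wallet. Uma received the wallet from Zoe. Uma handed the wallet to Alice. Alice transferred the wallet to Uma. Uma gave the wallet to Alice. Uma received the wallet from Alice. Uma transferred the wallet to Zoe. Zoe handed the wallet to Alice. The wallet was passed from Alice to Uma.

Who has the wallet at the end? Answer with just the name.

Tracking the wallet through each event:
Start: Zoe has the wallet.
After event 1: Uma has the wallet.
After event 2: Alice has the wallet.
After event 3: Uma has the wallet.
After event 4: Alice has the wallet.
After event 5: Uma has the wallet.
After event 6: Zoe has the wallet.
After event 7: Alice has the wallet.
After event 8: Uma has the wallet.

Answer: Uma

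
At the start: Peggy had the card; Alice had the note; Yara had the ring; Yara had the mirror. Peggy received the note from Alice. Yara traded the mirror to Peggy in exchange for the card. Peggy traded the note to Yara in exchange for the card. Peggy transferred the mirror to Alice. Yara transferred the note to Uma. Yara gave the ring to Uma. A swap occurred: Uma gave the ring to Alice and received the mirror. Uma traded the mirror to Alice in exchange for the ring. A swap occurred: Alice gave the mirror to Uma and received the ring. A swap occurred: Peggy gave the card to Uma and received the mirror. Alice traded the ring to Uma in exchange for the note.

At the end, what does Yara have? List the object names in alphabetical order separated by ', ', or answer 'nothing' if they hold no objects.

Tracking all object holders:
Start: card:Peggy, note:Alice, ring:Yara, mirror:Yara
Event 1 (give note: Alice -> Peggy). State: card:Peggy, note:Peggy, ring:Yara, mirror:Yara
Event 2 (swap mirror<->card: now mirror:Peggy, card:Yara). State: card:Yara, note:Peggy, ring:Yara, mirror:Peggy
Event 3 (swap note<->card: now note:Yara, card:Peggy). State: card:Peggy, note:Yara, ring:Yara, mirror:Peggy
Event 4 (give mirror: Peggy -> Alice). State: card:Peggy, note:Yara, ring:Yara, mirror:Alice
Event 5 (give note: Yara -> Uma). State: card:Peggy, note:Uma, ring:Yara, mirror:Alice
Event 6 (give ring: Yara -> Uma). State: card:Peggy, note:Uma, ring:Uma, mirror:Alice
Event 7 (swap ring<->mirror: now ring:Alice, mirror:Uma). State: card:Peggy, note:Uma, ring:Alice, mirror:Uma
Event 8 (swap mirror<->ring: now mirror:Alice, ring:Uma). State: card:Peggy, note:Uma, ring:Uma, mirror:Alice
Event 9 (swap mirror<->ring: now mirror:Uma, ring:Alice). State: card:Peggy, note:Uma, ring:Alice, mirror:Uma
Event 10 (swap card<->mirror: now card:Uma, mirror:Peggy). State: card:Uma, note:Uma, ring:Alice, mirror:Peggy
Event 11 (swap ring<->note: now ring:Uma, note:Alice). State: card:Uma, note:Alice, ring:Uma, mirror:Peggy

Final state: card:Uma, note:Alice, ring:Uma, mirror:Peggy
Yara holds: (nothing).

Answer: nothing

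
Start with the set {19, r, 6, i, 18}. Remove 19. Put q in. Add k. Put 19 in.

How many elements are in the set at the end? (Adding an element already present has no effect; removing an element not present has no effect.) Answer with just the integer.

Tracking the set through each operation:
Start: {18, 19, 6, i, r}
Event 1 (remove 19): removed. Set: {18, 6, i, r}
Event 2 (add q): added. Set: {18, 6, i, q, r}
Event 3 (add k): added. Set: {18, 6, i, k, q, r}
Event 4 (add 19): added. Set: {18, 19, 6, i, k, q, r}

Final set: {18, 19, 6, i, k, q, r} (size 7)

Answer: 7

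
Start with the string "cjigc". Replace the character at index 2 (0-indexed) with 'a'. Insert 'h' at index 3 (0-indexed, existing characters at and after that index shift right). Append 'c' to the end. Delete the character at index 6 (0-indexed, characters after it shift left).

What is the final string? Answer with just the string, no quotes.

Answer: cjahgc

Derivation:
Applying each edit step by step:
Start: "cjigc"
Op 1 (replace idx 2: 'i' -> 'a'): "cjigc" -> "cjagc"
Op 2 (insert 'h' at idx 3): "cjagc" -> "cjahgc"
Op 3 (append 'c'): "cjahgc" -> "cjahgcc"
Op 4 (delete idx 6 = 'c'): "cjahgcc" -> "cjahgc"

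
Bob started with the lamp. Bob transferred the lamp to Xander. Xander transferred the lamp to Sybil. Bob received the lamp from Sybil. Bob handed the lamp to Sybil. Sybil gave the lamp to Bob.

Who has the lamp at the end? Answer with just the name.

Answer: Bob

Derivation:
Tracking the lamp through each event:
Start: Bob has the lamp.
After event 1: Xander has the lamp.
After event 2: Sybil has the lamp.
After event 3: Bob has the lamp.
After event 4: Sybil has the lamp.
After event 5: Bob has the lamp.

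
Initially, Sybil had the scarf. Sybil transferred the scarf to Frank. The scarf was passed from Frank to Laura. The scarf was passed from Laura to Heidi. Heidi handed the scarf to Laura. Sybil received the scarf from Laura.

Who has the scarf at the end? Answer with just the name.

Tracking the scarf through each event:
Start: Sybil has the scarf.
After event 1: Frank has the scarf.
After event 2: Laura has the scarf.
After event 3: Heidi has the scarf.
After event 4: Laura has the scarf.
After event 5: Sybil has the scarf.

Answer: Sybil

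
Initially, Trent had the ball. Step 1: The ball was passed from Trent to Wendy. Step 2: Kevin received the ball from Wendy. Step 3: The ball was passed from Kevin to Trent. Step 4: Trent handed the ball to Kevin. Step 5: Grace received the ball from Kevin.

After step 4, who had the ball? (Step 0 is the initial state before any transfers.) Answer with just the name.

Answer: Kevin

Derivation:
Tracking the ball holder through step 4:
After step 0 (start): Trent
After step 1: Wendy
After step 2: Kevin
After step 3: Trent
After step 4: Kevin

At step 4, the holder is Kevin.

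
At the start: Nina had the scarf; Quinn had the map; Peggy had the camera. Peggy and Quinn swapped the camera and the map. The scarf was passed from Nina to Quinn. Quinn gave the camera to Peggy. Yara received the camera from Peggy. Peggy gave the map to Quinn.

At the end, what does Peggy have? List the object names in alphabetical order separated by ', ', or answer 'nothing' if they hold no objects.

Answer: nothing

Derivation:
Tracking all object holders:
Start: scarf:Nina, map:Quinn, camera:Peggy
Event 1 (swap camera<->map: now camera:Quinn, map:Peggy). State: scarf:Nina, map:Peggy, camera:Quinn
Event 2 (give scarf: Nina -> Quinn). State: scarf:Quinn, map:Peggy, camera:Quinn
Event 3 (give camera: Quinn -> Peggy). State: scarf:Quinn, map:Peggy, camera:Peggy
Event 4 (give camera: Peggy -> Yara). State: scarf:Quinn, map:Peggy, camera:Yara
Event 5 (give map: Peggy -> Quinn). State: scarf:Quinn, map:Quinn, camera:Yara

Final state: scarf:Quinn, map:Quinn, camera:Yara
Peggy holds: (nothing).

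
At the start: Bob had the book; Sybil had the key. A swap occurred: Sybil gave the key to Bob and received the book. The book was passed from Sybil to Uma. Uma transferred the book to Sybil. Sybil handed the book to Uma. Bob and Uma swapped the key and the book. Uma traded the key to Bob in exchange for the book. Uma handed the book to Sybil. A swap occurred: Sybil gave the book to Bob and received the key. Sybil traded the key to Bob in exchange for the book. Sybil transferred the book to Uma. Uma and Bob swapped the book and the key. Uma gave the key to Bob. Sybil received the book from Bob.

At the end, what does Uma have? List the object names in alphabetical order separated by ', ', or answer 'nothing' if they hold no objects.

Answer: nothing

Derivation:
Tracking all object holders:
Start: book:Bob, key:Sybil
Event 1 (swap key<->book: now key:Bob, book:Sybil). State: book:Sybil, key:Bob
Event 2 (give book: Sybil -> Uma). State: book:Uma, key:Bob
Event 3 (give book: Uma -> Sybil). State: book:Sybil, key:Bob
Event 4 (give book: Sybil -> Uma). State: book:Uma, key:Bob
Event 5 (swap key<->book: now key:Uma, book:Bob). State: book:Bob, key:Uma
Event 6 (swap key<->book: now key:Bob, book:Uma). State: book:Uma, key:Bob
Event 7 (give book: Uma -> Sybil). State: book:Sybil, key:Bob
Event 8 (swap book<->key: now book:Bob, key:Sybil). State: book:Bob, key:Sybil
Event 9 (swap key<->book: now key:Bob, book:Sybil). State: book:Sybil, key:Bob
Event 10 (give book: Sybil -> Uma). State: book:Uma, key:Bob
Event 11 (swap book<->key: now book:Bob, key:Uma). State: book:Bob, key:Uma
Event 12 (give key: Uma -> Bob). State: book:Bob, key:Bob
Event 13 (give book: Bob -> Sybil). State: book:Sybil, key:Bob

Final state: book:Sybil, key:Bob
Uma holds: (nothing).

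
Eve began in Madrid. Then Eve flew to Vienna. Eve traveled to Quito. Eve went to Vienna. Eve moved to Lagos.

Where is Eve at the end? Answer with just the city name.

Tracking Eve's location:
Start: Eve is in Madrid.
After move 1: Madrid -> Vienna. Eve is in Vienna.
After move 2: Vienna -> Quito. Eve is in Quito.
After move 3: Quito -> Vienna. Eve is in Vienna.
After move 4: Vienna -> Lagos. Eve is in Lagos.

Answer: Lagos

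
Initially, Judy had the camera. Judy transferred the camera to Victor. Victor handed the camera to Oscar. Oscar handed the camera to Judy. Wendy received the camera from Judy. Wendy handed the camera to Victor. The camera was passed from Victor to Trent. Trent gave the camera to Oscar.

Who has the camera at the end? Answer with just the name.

Answer: Oscar

Derivation:
Tracking the camera through each event:
Start: Judy has the camera.
After event 1: Victor has the camera.
After event 2: Oscar has the camera.
After event 3: Judy has the camera.
After event 4: Wendy has the camera.
After event 5: Victor has the camera.
After event 6: Trent has the camera.
After event 7: Oscar has the camera.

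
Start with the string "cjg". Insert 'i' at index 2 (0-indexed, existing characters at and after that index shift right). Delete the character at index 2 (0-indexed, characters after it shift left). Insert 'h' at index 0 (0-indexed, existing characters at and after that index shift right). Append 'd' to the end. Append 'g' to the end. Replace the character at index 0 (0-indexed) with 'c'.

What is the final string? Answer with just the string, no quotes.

Answer: ccjgdg

Derivation:
Applying each edit step by step:
Start: "cjg"
Op 1 (insert 'i' at idx 2): "cjg" -> "cjig"
Op 2 (delete idx 2 = 'i'): "cjig" -> "cjg"
Op 3 (insert 'h' at idx 0): "cjg" -> "hcjg"
Op 4 (append 'd'): "hcjg" -> "hcjgd"
Op 5 (append 'g'): "hcjgd" -> "hcjgdg"
Op 6 (replace idx 0: 'h' -> 'c'): "hcjgdg" -> "ccjgdg"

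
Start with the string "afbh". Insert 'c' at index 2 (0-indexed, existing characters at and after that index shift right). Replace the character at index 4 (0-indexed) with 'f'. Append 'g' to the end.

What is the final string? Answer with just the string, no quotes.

Answer: afcbfg

Derivation:
Applying each edit step by step:
Start: "afbh"
Op 1 (insert 'c' at idx 2): "afbh" -> "afcbh"
Op 2 (replace idx 4: 'h' -> 'f'): "afcbh" -> "afcbf"
Op 3 (append 'g'): "afcbf" -> "afcbfg"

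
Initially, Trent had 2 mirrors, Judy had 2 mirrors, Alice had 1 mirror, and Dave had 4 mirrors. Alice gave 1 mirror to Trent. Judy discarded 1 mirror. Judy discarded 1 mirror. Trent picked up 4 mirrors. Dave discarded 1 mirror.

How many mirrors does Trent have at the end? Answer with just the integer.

Tracking counts step by step:
Start: Trent=2, Judy=2, Alice=1, Dave=4
Event 1 (Alice -> Trent, 1): Alice: 1 -> 0, Trent: 2 -> 3. State: Trent=3, Judy=2, Alice=0, Dave=4
Event 2 (Judy -1): Judy: 2 -> 1. State: Trent=3, Judy=1, Alice=0, Dave=4
Event 3 (Judy -1): Judy: 1 -> 0. State: Trent=3, Judy=0, Alice=0, Dave=4
Event 4 (Trent +4): Trent: 3 -> 7. State: Trent=7, Judy=0, Alice=0, Dave=4
Event 5 (Dave -1): Dave: 4 -> 3. State: Trent=7, Judy=0, Alice=0, Dave=3

Trent's final count: 7

Answer: 7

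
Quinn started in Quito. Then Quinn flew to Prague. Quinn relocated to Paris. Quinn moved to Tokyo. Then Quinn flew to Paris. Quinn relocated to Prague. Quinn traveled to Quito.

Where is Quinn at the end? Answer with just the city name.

Tracking Quinn's location:
Start: Quinn is in Quito.
After move 1: Quito -> Prague. Quinn is in Prague.
After move 2: Prague -> Paris. Quinn is in Paris.
After move 3: Paris -> Tokyo. Quinn is in Tokyo.
After move 4: Tokyo -> Paris. Quinn is in Paris.
After move 5: Paris -> Prague. Quinn is in Prague.
After move 6: Prague -> Quito. Quinn is in Quito.

Answer: Quito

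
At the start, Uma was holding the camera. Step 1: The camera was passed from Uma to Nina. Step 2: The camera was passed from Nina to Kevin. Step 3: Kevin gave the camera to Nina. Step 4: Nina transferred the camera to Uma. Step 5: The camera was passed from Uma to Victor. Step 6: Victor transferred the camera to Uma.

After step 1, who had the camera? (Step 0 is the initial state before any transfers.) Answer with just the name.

Tracking the camera holder through step 1:
After step 0 (start): Uma
After step 1: Nina

At step 1, the holder is Nina.

Answer: Nina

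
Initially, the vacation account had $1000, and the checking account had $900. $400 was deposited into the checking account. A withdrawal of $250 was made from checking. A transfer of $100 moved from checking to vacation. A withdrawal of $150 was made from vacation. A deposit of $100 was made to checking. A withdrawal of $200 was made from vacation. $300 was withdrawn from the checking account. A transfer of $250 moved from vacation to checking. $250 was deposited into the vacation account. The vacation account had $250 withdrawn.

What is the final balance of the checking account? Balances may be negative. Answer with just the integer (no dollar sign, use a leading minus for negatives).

Tracking account balances step by step:
Start: vacation=1000, checking=900
Event 1 (deposit 400 to checking): checking: 900 + 400 = 1300. Balances: vacation=1000, checking=1300
Event 2 (withdraw 250 from checking): checking: 1300 - 250 = 1050. Balances: vacation=1000, checking=1050
Event 3 (transfer 100 checking -> vacation): checking: 1050 - 100 = 950, vacation: 1000 + 100 = 1100. Balances: vacation=1100, checking=950
Event 4 (withdraw 150 from vacation): vacation: 1100 - 150 = 950. Balances: vacation=950, checking=950
Event 5 (deposit 100 to checking): checking: 950 + 100 = 1050. Balances: vacation=950, checking=1050
Event 6 (withdraw 200 from vacation): vacation: 950 - 200 = 750. Balances: vacation=750, checking=1050
Event 7 (withdraw 300 from checking): checking: 1050 - 300 = 750. Balances: vacation=750, checking=750
Event 8 (transfer 250 vacation -> checking): vacation: 750 - 250 = 500, checking: 750 + 250 = 1000. Balances: vacation=500, checking=1000
Event 9 (deposit 250 to vacation): vacation: 500 + 250 = 750. Balances: vacation=750, checking=1000
Event 10 (withdraw 250 from vacation): vacation: 750 - 250 = 500. Balances: vacation=500, checking=1000

Final balance of checking: 1000

Answer: 1000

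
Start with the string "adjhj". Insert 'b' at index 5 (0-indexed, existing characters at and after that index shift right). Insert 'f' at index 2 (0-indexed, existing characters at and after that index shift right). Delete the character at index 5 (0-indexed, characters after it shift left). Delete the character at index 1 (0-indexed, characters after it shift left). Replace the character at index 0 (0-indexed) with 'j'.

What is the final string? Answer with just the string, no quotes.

Answer: jfjhb

Derivation:
Applying each edit step by step:
Start: "adjhj"
Op 1 (insert 'b' at idx 5): "adjhj" -> "adjhjb"
Op 2 (insert 'f' at idx 2): "adjhjb" -> "adfjhjb"
Op 3 (delete idx 5 = 'j'): "adfjhjb" -> "adfjhb"
Op 4 (delete idx 1 = 'd'): "adfjhb" -> "afjhb"
Op 5 (replace idx 0: 'a' -> 'j'): "afjhb" -> "jfjhb"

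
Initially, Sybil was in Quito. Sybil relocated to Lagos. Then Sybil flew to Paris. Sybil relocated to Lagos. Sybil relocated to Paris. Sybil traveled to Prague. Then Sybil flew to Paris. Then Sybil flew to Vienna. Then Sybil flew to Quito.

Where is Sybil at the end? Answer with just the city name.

Tracking Sybil's location:
Start: Sybil is in Quito.
After move 1: Quito -> Lagos. Sybil is in Lagos.
After move 2: Lagos -> Paris. Sybil is in Paris.
After move 3: Paris -> Lagos. Sybil is in Lagos.
After move 4: Lagos -> Paris. Sybil is in Paris.
After move 5: Paris -> Prague. Sybil is in Prague.
After move 6: Prague -> Paris. Sybil is in Paris.
After move 7: Paris -> Vienna. Sybil is in Vienna.
After move 8: Vienna -> Quito. Sybil is in Quito.

Answer: Quito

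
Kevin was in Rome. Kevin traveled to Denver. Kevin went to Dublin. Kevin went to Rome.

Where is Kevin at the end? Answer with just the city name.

Tracking Kevin's location:
Start: Kevin is in Rome.
After move 1: Rome -> Denver. Kevin is in Denver.
After move 2: Denver -> Dublin. Kevin is in Dublin.
After move 3: Dublin -> Rome. Kevin is in Rome.

Answer: Rome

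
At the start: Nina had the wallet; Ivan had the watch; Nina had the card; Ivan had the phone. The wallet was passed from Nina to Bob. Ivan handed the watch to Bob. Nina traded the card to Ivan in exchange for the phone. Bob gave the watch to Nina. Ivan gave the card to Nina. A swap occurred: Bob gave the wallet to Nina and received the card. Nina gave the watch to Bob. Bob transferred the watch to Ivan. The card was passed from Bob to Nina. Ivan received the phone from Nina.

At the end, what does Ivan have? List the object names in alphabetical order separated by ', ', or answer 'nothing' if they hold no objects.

Answer: phone, watch

Derivation:
Tracking all object holders:
Start: wallet:Nina, watch:Ivan, card:Nina, phone:Ivan
Event 1 (give wallet: Nina -> Bob). State: wallet:Bob, watch:Ivan, card:Nina, phone:Ivan
Event 2 (give watch: Ivan -> Bob). State: wallet:Bob, watch:Bob, card:Nina, phone:Ivan
Event 3 (swap card<->phone: now card:Ivan, phone:Nina). State: wallet:Bob, watch:Bob, card:Ivan, phone:Nina
Event 4 (give watch: Bob -> Nina). State: wallet:Bob, watch:Nina, card:Ivan, phone:Nina
Event 5 (give card: Ivan -> Nina). State: wallet:Bob, watch:Nina, card:Nina, phone:Nina
Event 6 (swap wallet<->card: now wallet:Nina, card:Bob). State: wallet:Nina, watch:Nina, card:Bob, phone:Nina
Event 7 (give watch: Nina -> Bob). State: wallet:Nina, watch:Bob, card:Bob, phone:Nina
Event 8 (give watch: Bob -> Ivan). State: wallet:Nina, watch:Ivan, card:Bob, phone:Nina
Event 9 (give card: Bob -> Nina). State: wallet:Nina, watch:Ivan, card:Nina, phone:Nina
Event 10 (give phone: Nina -> Ivan). State: wallet:Nina, watch:Ivan, card:Nina, phone:Ivan

Final state: wallet:Nina, watch:Ivan, card:Nina, phone:Ivan
Ivan holds: phone, watch.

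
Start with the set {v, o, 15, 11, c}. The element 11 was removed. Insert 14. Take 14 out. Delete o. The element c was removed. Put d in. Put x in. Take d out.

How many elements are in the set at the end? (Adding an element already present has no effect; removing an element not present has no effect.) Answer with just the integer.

Tracking the set through each operation:
Start: {11, 15, c, o, v}
Event 1 (remove 11): removed. Set: {15, c, o, v}
Event 2 (add 14): added. Set: {14, 15, c, o, v}
Event 3 (remove 14): removed. Set: {15, c, o, v}
Event 4 (remove o): removed. Set: {15, c, v}
Event 5 (remove c): removed. Set: {15, v}
Event 6 (add d): added. Set: {15, d, v}
Event 7 (add x): added. Set: {15, d, v, x}
Event 8 (remove d): removed. Set: {15, v, x}

Final set: {15, v, x} (size 3)

Answer: 3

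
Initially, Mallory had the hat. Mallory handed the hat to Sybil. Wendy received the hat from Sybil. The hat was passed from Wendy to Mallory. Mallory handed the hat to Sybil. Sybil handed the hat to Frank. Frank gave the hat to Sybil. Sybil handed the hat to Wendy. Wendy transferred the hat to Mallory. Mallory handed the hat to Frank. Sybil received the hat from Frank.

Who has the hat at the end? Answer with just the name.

Tracking the hat through each event:
Start: Mallory has the hat.
After event 1: Sybil has the hat.
After event 2: Wendy has the hat.
After event 3: Mallory has the hat.
After event 4: Sybil has the hat.
After event 5: Frank has the hat.
After event 6: Sybil has the hat.
After event 7: Wendy has the hat.
After event 8: Mallory has the hat.
After event 9: Frank has the hat.
After event 10: Sybil has the hat.

Answer: Sybil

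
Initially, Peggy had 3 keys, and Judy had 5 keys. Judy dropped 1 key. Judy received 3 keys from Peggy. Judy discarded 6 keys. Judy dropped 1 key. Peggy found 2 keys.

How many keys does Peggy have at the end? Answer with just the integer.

Answer: 2

Derivation:
Tracking counts step by step:
Start: Peggy=3, Judy=5
Event 1 (Judy -1): Judy: 5 -> 4. State: Peggy=3, Judy=4
Event 2 (Peggy -> Judy, 3): Peggy: 3 -> 0, Judy: 4 -> 7. State: Peggy=0, Judy=7
Event 3 (Judy -6): Judy: 7 -> 1. State: Peggy=0, Judy=1
Event 4 (Judy -1): Judy: 1 -> 0. State: Peggy=0, Judy=0
Event 5 (Peggy +2): Peggy: 0 -> 2. State: Peggy=2, Judy=0

Peggy's final count: 2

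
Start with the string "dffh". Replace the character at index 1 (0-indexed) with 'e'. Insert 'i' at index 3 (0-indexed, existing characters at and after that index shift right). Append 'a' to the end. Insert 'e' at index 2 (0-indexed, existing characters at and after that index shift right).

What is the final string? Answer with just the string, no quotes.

Applying each edit step by step:
Start: "dffh"
Op 1 (replace idx 1: 'f' -> 'e'): "dffh" -> "defh"
Op 2 (insert 'i' at idx 3): "defh" -> "defih"
Op 3 (append 'a'): "defih" -> "defiha"
Op 4 (insert 'e' at idx 2): "defiha" -> "deefiha"

Answer: deefiha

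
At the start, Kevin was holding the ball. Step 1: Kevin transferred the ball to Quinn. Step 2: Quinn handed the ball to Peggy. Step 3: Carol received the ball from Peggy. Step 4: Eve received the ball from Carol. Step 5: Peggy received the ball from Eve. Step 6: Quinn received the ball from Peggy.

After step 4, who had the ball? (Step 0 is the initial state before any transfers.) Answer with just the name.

Answer: Eve

Derivation:
Tracking the ball holder through step 4:
After step 0 (start): Kevin
After step 1: Quinn
After step 2: Peggy
After step 3: Carol
After step 4: Eve

At step 4, the holder is Eve.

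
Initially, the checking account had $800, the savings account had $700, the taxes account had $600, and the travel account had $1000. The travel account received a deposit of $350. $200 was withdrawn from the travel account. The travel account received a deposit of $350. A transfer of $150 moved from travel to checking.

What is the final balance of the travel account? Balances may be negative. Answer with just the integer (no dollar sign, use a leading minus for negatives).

Answer: 1350

Derivation:
Tracking account balances step by step:
Start: checking=800, savings=700, taxes=600, travel=1000
Event 1 (deposit 350 to travel): travel: 1000 + 350 = 1350. Balances: checking=800, savings=700, taxes=600, travel=1350
Event 2 (withdraw 200 from travel): travel: 1350 - 200 = 1150. Balances: checking=800, savings=700, taxes=600, travel=1150
Event 3 (deposit 350 to travel): travel: 1150 + 350 = 1500. Balances: checking=800, savings=700, taxes=600, travel=1500
Event 4 (transfer 150 travel -> checking): travel: 1500 - 150 = 1350, checking: 800 + 150 = 950. Balances: checking=950, savings=700, taxes=600, travel=1350

Final balance of travel: 1350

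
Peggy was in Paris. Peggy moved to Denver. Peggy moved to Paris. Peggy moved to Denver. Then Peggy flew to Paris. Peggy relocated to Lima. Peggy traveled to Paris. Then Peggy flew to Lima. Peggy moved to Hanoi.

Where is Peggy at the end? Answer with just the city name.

Answer: Hanoi

Derivation:
Tracking Peggy's location:
Start: Peggy is in Paris.
After move 1: Paris -> Denver. Peggy is in Denver.
After move 2: Denver -> Paris. Peggy is in Paris.
After move 3: Paris -> Denver. Peggy is in Denver.
After move 4: Denver -> Paris. Peggy is in Paris.
After move 5: Paris -> Lima. Peggy is in Lima.
After move 6: Lima -> Paris. Peggy is in Paris.
After move 7: Paris -> Lima. Peggy is in Lima.
After move 8: Lima -> Hanoi. Peggy is in Hanoi.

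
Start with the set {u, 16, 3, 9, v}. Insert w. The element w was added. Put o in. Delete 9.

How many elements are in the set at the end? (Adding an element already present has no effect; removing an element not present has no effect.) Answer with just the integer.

Tracking the set through each operation:
Start: {16, 3, 9, u, v}
Event 1 (add w): added. Set: {16, 3, 9, u, v, w}
Event 2 (add w): already present, no change. Set: {16, 3, 9, u, v, w}
Event 3 (add o): added. Set: {16, 3, 9, o, u, v, w}
Event 4 (remove 9): removed. Set: {16, 3, o, u, v, w}

Final set: {16, 3, o, u, v, w} (size 6)

Answer: 6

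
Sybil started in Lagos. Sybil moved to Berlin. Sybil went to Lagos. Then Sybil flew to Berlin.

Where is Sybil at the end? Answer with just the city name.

Tracking Sybil's location:
Start: Sybil is in Lagos.
After move 1: Lagos -> Berlin. Sybil is in Berlin.
After move 2: Berlin -> Lagos. Sybil is in Lagos.
After move 3: Lagos -> Berlin. Sybil is in Berlin.

Answer: Berlin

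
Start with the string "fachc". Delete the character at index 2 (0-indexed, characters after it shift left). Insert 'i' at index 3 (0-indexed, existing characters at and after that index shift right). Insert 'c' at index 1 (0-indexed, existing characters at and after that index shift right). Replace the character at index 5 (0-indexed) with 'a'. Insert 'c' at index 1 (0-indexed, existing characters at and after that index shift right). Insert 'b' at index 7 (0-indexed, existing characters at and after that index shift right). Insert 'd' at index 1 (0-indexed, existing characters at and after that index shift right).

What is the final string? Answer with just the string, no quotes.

Answer: fdccahiab

Derivation:
Applying each edit step by step:
Start: "fachc"
Op 1 (delete idx 2 = 'c'): "fachc" -> "fahc"
Op 2 (insert 'i' at idx 3): "fahc" -> "fahic"
Op 3 (insert 'c' at idx 1): "fahic" -> "fcahic"
Op 4 (replace idx 5: 'c' -> 'a'): "fcahic" -> "fcahia"
Op 5 (insert 'c' at idx 1): "fcahia" -> "fccahia"
Op 6 (insert 'b' at idx 7): "fccahia" -> "fccahiab"
Op 7 (insert 'd' at idx 1): "fccahiab" -> "fdccahiab"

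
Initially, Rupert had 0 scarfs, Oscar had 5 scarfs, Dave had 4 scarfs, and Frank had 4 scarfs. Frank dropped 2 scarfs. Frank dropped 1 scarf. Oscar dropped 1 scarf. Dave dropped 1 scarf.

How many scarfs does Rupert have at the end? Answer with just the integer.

Tracking counts step by step:
Start: Rupert=0, Oscar=5, Dave=4, Frank=4
Event 1 (Frank -2): Frank: 4 -> 2. State: Rupert=0, Oscar=5, Dave=4, Frank=2
Event 2 (Frank -1): Frank: 2 -> 1. State: Rupert=0, Oscar=5, Dave=4, Frank=1
Event 3 (Oscar -1): Oscar: 5 -> 4. State: Rupert=0, Oscar=4, Dave=4, Frank=1
Event 4 (Dave -1): Dave: 4 -> 3. State: Rupert=0, Oscar=4, Dave=3, Frank=1

Rupert's final count: 0

Answer: 0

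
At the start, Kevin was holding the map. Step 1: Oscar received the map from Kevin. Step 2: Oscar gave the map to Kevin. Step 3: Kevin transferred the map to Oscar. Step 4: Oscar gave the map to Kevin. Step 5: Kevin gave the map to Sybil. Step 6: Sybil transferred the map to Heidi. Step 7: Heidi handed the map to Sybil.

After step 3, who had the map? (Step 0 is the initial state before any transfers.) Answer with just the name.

Tracking the map holder through step 3:
After step 0 (start): Kevin
After step 1: Oscar
After step 2: Kevin
After step 3: Oscar

At step 3, the holder is Oscar.

Answer: Oscar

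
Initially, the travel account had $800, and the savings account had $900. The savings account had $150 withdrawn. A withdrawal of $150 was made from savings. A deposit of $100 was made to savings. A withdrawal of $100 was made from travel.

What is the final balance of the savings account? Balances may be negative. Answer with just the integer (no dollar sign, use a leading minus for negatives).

Tracking account balances step by step:
Start: travel=800, savings=900
Event 1 (withdraw 150 from savings): savings: 900 - 150 = 750. Balances: travel=800, savings=750
Event 2 (withdraw 150 from savings): savings: 750 - 150 = 600. Balances: travel=800, savings=600
Event 3 (deposit 100 to savings): savings: 600 + 100 = 700. Balances: travel=800, savings=700
Event 4 (withdraw 100 from travel): travel: 800 - 100 = 700. Balances: travel=700, savings=700

Final balance of savings: 700

Answer: 700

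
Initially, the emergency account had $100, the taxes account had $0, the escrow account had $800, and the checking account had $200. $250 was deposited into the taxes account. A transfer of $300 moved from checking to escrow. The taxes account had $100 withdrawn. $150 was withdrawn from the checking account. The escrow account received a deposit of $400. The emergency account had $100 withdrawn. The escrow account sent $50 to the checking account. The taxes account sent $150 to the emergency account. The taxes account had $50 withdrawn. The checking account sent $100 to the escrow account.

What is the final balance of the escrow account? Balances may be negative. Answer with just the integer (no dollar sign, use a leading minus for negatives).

Answer: 1550

Derivation:
Tracking account balances step by step:
Start: emergency=100, taxes=0, escrow=800, checking=200
Event 1 (deposit 250 to taxes): taxes: 0 + 250 = 250. Balances: emergency=100, taxes=250, escrow=800, checking=200
Event 2 (transfer 300 checking -> escrow): checking: 200 - 300 = -100, escrow: 800 + 300 = 1100. Balances: emergency=100, taxes=250, escrow=1100, checking=-100
Event 3 (withdraw 100 from taxes): taxes: 250 - 100 = 150. Balances: emergency=100, taxes=150, escrow=1100, checking=-100
Event 4 (withdraw 150 from checking): checking: -100 - 150 = -250. Balances: emergency=100, taxes=150, escrow=1100, checking=-250
Event 5 (deposit 400 to escrow): escrow: 1100 + 400 = 1500. Balances: emergency=100, taxes=150, escrow=1500, checking=-250
Event 6 (withdraw 100 from emergency): emergency: 100 - 100 = 0. Balances: emergency=0, taxes=150, escrow=1500, checking=-250
Event 7 (transfer 50 escrow -> checking): escrow: 1500 - 50 = 1450, checking: -250 + 50 = -200. Balances: emergency=0, taxes=150, escrow=1450, checking=-200
Event 8 (transfer 150 taxes -> emergency): taxes: 150 - 150 = 0, emergency: 0 + 150 = 150. Balances: emergency=150, taxes=0, escrow=1450, checking=-200
Event 9 (withdraw 50 from taxes): taxes: 0 - 50 = -50. Balances: emergency=150, taxes=-50, escrow=1450, checking=-200
Event 10 (transfer 100 checking -> escrow): checking: -200 - 100 = -300, escrow: 1450 + 100 = 1550. Balances: emergency=150, taxes=-50, escrow=1550, checking=-300

Final balance of escrow: 1550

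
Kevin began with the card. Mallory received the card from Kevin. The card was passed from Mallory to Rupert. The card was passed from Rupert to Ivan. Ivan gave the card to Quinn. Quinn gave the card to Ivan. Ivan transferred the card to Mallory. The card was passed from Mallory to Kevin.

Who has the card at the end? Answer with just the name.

Tracking the card through each event:
Start: Kevin has the card.
After event 1: Mallory has the card.
After event 2: Rupert has the card.
After event 3: Ivan has the card.
After event 4: Quinn has the card.
After event 5: Ivan has the card.
After event 6: Mallory has the card.
After event 7: Kevin has the card.

Answer: Kevin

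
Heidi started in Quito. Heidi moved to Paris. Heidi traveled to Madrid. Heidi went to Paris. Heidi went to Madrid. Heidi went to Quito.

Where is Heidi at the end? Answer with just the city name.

Answer: Quito

Derivation:
Tracking Heidi's location:
Start: Heidi is in Quito.
After move 1: Quito -> Paris. Heidi is in Paris.
After move 2: Paris -> Madrid. Heidi is in Madrid.
After move 3: Madrid -> Paris. Heidi is in Paris.
After move 4: Paris -> Madrid. Heidi is in Madrid.
After move 5: Madrid -> Quito. Heidi is in Quito.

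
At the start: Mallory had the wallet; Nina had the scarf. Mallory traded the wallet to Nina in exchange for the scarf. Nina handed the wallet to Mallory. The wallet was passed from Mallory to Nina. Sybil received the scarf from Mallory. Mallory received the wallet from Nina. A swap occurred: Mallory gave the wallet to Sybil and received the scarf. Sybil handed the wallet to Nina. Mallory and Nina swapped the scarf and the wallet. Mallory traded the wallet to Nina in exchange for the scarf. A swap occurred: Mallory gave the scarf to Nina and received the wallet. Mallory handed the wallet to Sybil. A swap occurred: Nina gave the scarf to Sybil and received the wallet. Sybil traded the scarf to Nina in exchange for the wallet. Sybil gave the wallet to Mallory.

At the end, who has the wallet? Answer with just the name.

Answer: Mallory

Derivation:
Tracking all object holders:
Start: wallet:Mallory, scarf:Nina
Event 1 (swap wallet<->scarf: now wallet:Nina, scarf:Mallory). State: wallet:Nina, scarf:Mallory
Event 2 (give wallet: Nina -> Mallory). State: wallet:Mallory, scarf:Mallory
Event 3 (give wallet: Mallory -> Nina). State: wallet:Nina, scarf:Mallory
Event 4 (give scarf: Mallory -> Sybil). State: wallet:Nina, scarf:Sybil
Event 5 (give wallet: Nina -> Mallory). State: wallet:Mallory, scarf:Sybil
Event 6 (swap wallet<->scarf: now wallet:Sybil, scarf:Mallory). State: wallet:Sybil, scarf:Mallory
Event 7 (give wallet: Sybil -> Nina). State: wallet:Nina, scarf:Mallory
Event 8 (swap scarf<->wallet: now scarf:Nina, wallet:Mallory). State: wallet:Mallory, scarf:Nina
Event 9 (swap wallet<->scarf: now wallet:Nina, scarf:Mallory). State: wallet:Nina, scarf:Mallory
Event 10 (swap scarf<->wallet: now scarf:Nina, wallet:Mallory). State: wallet:Mallory, scarf:Nina
Event 11 (give wallet: Mallory -> Sybil). State: wallet:Sybil, scarf:Nina
Event 12 (swap scarf<->wallet: now scarf:Sybil, wallet:Nina). State: wallet:Nina, scarf:Sybil
Event 13 (swap scarf<->wallet: now scarf:Nina, wallet:Sybil). State: wallet:Sybil, scarf:Nina
Event 14 (give wallet: Sybil -> Mallory). State: wallet:Mallory, scarf:Nina

Final state: wallet:Mallory, scarf:Nina
The wallet is held by Mallory.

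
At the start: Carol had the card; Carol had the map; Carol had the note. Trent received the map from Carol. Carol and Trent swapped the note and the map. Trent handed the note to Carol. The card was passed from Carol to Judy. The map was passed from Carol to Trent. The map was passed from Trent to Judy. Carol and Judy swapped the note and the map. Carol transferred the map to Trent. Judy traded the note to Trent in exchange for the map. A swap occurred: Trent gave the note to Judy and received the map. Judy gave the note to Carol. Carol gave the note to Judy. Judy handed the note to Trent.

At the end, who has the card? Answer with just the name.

Tracking all object holders:
Start: card:Carol, map:Carol, note:Carol
Event 1 (give map: Carol -> Trent). State: card:Carol, map:Trent, note:Carol
Event 2 (swap note<->map: now note:Trent, map:Carol). State: card:Carol, map:Carol, note:Trent
Event 3 (give note: Trent -> Carol). State: card:Carol, map:Carol, note:Carol
Event 4 (give card: Carol -> Judy). State: card:Judy, map:Carol, note:Carol
Event 5 (give map: Carol -> Trent). State: card:Judy, map:Trent, note:Carol
Event 6 (give map: Trent -> Judy). State: card:Judy, map:Judy, note:Carol
Event 7 (swap note<->map: now note:Judy, map:Carol). State: card:Judy, map:Carol, note:Judy
Event 8 (give map: Carol -> Trent). State: card:Judy, map:Trent, note:Judy
Event 9 (swap note<->map: now note:Trent, map:Judy). State: card:Judy, map:Judy, note:Trent
Event 10 (swap note<->map: now note:Judy, map:Trent). State: card:Judy, map:Trent, note:Judy
Event 11 (give note: Judy -> Carol). State: card:Judy, map:Trent, note:Carol
Event 12 (give note: Carol -> Judy). State: card:Judy, map:Trent, note:Judy
Event 13 (give note: Judy -> Trent). State: card:Judy, map:Trent, note:Trent

Final state: card:Judy, map:Trent, note:Trent
The card is held by Judy.

Answer: Judy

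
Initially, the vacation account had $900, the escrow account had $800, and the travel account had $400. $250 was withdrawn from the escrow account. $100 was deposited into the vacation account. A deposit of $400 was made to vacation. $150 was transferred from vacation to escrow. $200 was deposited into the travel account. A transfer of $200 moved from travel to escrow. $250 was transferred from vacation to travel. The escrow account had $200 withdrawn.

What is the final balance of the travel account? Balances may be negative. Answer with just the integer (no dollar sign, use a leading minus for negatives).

Tracking account balances step by step:
Start: vacation=900, escrow=800, travel=400
Event 1 (withdraw 250 from escrow): escrow: 800 - 250 = 550. Balances: vacation=900, escrow=550, travel=400
Event 2 (deposit 100 to vacation): vacation: 900 + 100 = 1000. Balances: vacation=1000, escrow=550, travel=400
Event 3 (deposit 400 to vacation): vacation: 1000 + 400 = 1400. Balances: vacation=1400, escrow=550, travel=400
Event 4 (transfer 150 vacation -> escrow): vacation: 1400 - 150 = 1250, escrow: 550 + 150 = 700. Balances: vacation=1250, escrow=700, travel=400
Event 5 (deposit 200 to travel): travel: 400 + 200 = 600. Balances: vacation=1250, escrow=700, travel=600
Event 6 (transfer 200 travel -> escrow): travel: 600 - 200 = 400, escrow: 700 + 200 = 900. Balances: vacation=1250, escrow=900, travel=400
Event 7 (transfer 250 vacation -> travel): vacation: 1250 - 250 = 1000, travel: 400 + 250 = 650. Balances: vacation=1000, escrow=900, travel=650
Event 8 (withdraw 200 from escrow): escrow: 900 - 200 = 700. Balances: vacation=1000, escrow=700, travel=650

Final balance of travel: 650

Answer: 650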